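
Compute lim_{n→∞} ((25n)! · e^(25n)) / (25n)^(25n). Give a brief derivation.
lim = ∞

Stirling: (25n)! ~ sqrt(2π·25n) · (25n/e)^(25n). Hence
  (25n)! · e^(25n) / (25n)^(25n) ~ sqrt(2π·25n) = sqrt(2π·25) · sqrt(n) → ∞.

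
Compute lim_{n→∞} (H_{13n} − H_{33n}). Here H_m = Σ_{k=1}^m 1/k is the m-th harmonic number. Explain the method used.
lim = ln(13/33)

Euler-Maclaurin gives H_m = ln m + γ + 1/(2m) + O(1/m^2). The γ and O(1/m) terms cancel in the difference:
  H_{13n} − H_{33n} = ln(13n) − ln(33n) + O(1/n) = ln(13/33) + O(1/n).
Hence the limit is ln(13/33).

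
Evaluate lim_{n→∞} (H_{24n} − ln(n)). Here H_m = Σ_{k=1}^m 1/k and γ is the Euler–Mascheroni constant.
lim = ln 24 + γ

By Euler-Maclaurin, H_m = ln m + γ + O(1/m). So
  H_{24n} − ln(n) = ln(24n) + γ − ln(n) + O(1/n)
                       = ln(24/1) + γ + O(1/n).
Hence the limit is ln(24/1) + γ.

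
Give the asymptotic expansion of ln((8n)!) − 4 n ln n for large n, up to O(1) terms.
ln((8n)!) − 4 n ln n = 4 n ln n + 8(ln 8 − 1) n + (1/2) ln(2π·8n) + O(1/n)

Stirling: ln((8n)!) = 8n ln(8n) − 8n + (1/2) ln(2π·8n) + O(1/n).
Expand 8n ln(8n) = 8n (ln n + ln 8) = 8n ln n + 8n ln 8.
Subtract 4n ln n: leading term is (8 − 4) n ln n = 4 n ln n. The next term is 8n ln 8 − 8n = 8(ln 8 − 1) n. Then the (1/2) ln(2π·8n) correction.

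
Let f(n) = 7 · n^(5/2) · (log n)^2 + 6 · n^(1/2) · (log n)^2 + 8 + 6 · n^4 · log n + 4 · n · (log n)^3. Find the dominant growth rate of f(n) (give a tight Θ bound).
f(n) ∈ Θ(n^4 · log n)

Compare the terms by growth order. For large n, n^a · (log n)^b dominates n^a' · (log n)^b' iff a > a', or (a = a' and b > b'). Ranking the 5 terms shows the dominant one is 6 · n^4 · log n. Hence f(n) ∈ Θ(n^4 · log n).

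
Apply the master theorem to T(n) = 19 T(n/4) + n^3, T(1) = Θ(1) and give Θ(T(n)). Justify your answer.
T(n) = Θ(n^3)

log_4 19 ≈ 2.124. f(n) = n^3 dominates n^(log_4 19) since 3 > 2.124, and the regularity condition a·f(n/b) = 19·(n/4)^3 = (19/64)·n^3 ≤ c·f(n) holds with c = 19/64 ≈ 0.297 < 1. So this is Case 3: T(n) = Θ(f(n)) = Θ(n^3).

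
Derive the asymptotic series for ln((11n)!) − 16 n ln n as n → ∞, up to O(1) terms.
ln((11n)!) − 16 n ln n = −5 n ln n + 11(ln 11 − 1) n + (1/2) ln(2π·11n) + O(1/n)

Stirling: ln((11n)!) = 11n ln(11n) − 11n + (1/2) ln(2π·11n) + O(1/n).
Expand 11n ln(11n) = 11n (ln n + ln 11) = 11n ln n + 11n ln 11.
Subtract 16n ln n: leading term is (11 − 16) n ln n = −5 n ln n. The next term is 11n ln 11 − 11n = 11(ln 11 − 1) n. Then the (1/2) ln(2π·11n) correction.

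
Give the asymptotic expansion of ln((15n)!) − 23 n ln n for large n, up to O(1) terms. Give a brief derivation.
ln((15n)!) − 23 n ln n = −8 n ln n + 15(ln 15 − 1) n + (1/2) ln(2π·15n) + O(1/n)

Stirling: ln((15n)!) = 15n ln(15n) − 15n + (1/2) ln(2π·15n) + O(1/n).
Expand 15n ln(15n) = 15n (ln n + ln 15) = 15n ln n + 15n ln 15.
Subtract 23n ln n: leading term is (15 − 23) n ln n = −8 n ln n. The next term is 15n ln 15 − 15n = 15(ln 15 − 1) n. Then the (1/2) ln(2π·15n) correction.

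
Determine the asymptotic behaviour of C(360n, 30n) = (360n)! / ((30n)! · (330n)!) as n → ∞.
C(360n, 30n) ~ (8916100448256/285311670611)^(30n) · sqrt(6/(11π·30n))

Write N = 30n. Apply Stirling to each factorial:
  (12N)! ~ sqrt(2π·12N) · (12N/e)^(12N),
  N! ~ sqrt(2π N) · (N/e)^N,
  (11N)! ~ sqrt(2π·11N) · (11N/e)^(11N).
The exponential factors combine to (12N)^(12N) / (N^N · (11N)^(11N)) = 12^(12N)/11^(11N) = (12^12/11^11)^N = (8916100448256/285311670611)^N.
The square-root prefactors combine to sqrt(2π·12N) / (sqrt(2π N)·sqrt(2π·11N)) = sqrt(12 / (2π·11·N)) = sqrt(6/(11π·30n)).
Substituting N = 30n: C(360n, 30n) ~ (8916100448256/285311670611)^(30n) · sqrt(6/(11π·30n)).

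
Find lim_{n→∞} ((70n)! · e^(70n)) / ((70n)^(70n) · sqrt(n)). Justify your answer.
lim = sqrt(2π·70)

Stirling: (70n)! ~ sqrt(2π·70n) · (70n/e)^(70n). Hence
  (70n)! · e^(70n) / (70n)^(70n) ~ sqrt(2π·70n).
Dividing by sqrt(n): sqrt(2π·70n) / sqrt(n) = sqrt(2π·70) · n^((1−1)/2), so the limit is sqrt(2π·70).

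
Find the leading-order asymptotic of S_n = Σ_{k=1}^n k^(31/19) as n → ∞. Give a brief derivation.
S_n ~ (19/50) · n^(50/19)

Integral comparison: Σ_{k=1}^n k^(31/19) = ∫_0^n x^(31/19) dx + O(n^(31/19)). The integral is n^(1 + 31/19) / (1 + 31/19) = n^((31+19)/19) / ((31+19)/19) = (19/50) · n^(50/19).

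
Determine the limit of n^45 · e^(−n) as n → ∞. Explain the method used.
lim = 0

Exponentials with base > 1 dominate every fixed polynomial: for any fixed c, n^c / e^n → 0 as n → ∞ (e.g. by the ratio test, or since e^n grows faster than any power of n). Hence n^45 · e^(−n) = n^45 / e^n → 0.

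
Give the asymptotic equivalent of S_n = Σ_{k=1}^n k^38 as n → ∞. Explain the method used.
S_n ~ n^39 / 39

By integral comparison (Euler-Maclaurin), Σ_{k=1}^n k^38 = ∫_0^n x^38 dx + O(n^38) = n^39/39 + O(n^38). (Equivalently, Faulhaber's formula gives the same leading term.)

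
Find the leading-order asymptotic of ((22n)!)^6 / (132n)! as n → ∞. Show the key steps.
((22n)!)^6/(132n)! ~ ((2π·22n)^(5/2) / sqrt(6)) · 6^(−6·22n)  →  0

Write N = 22n. Stirling: N! ~ sqrt(2π N)(N/e)^N and (6N)! ~ sqrt(2π·6N)·(6N/e)^(6N).
  (N!)^6/(6N)! ~ (2π N)^(6/2) (N/e)^(6N) / [sqrt(2π·6N) (6N/e)^(6N)]
     = (2π N)^(6/2) / sqrt(2π·6N) · (N/(6N))^(6N)
     = (2π N)^((6−1)/2) / sqrt(6) · 6^(−6N).
Since 6^6 > 1, the factor 6^(−6N) decays exponentially, so the ratio → 0. Substituting N = 22n gives the stated form.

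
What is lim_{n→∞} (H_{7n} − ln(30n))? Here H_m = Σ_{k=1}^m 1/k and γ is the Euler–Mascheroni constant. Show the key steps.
lim = ln(7/30) + γ

By Euler-Maclaurin, H_m = ln m + γ + O(1/m). So
  H_{7n} − ln(30n) = ln(7n) + γ − ln(30n) + O(1/n)
                       = ln(7/30) + γ + O(1/n).
Hence the limit is ln(7/30) + γ.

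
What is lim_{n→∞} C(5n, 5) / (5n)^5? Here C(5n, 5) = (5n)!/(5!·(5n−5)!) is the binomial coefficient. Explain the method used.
lim = 1/5! = 1/120

With N = 5n → ∞: C(N, 5) / N^5 = [N(N−1)…(N−4)] / (5! · N^5) = (1/5!) · 1 · (1 − 1/(5n)) · (1 − 2/(5n)) · (1 − 3/(5n)) · (1 − 4/(5n)). Each factor → 1 as N → ∞, so the limit is 1/5! = 1/120.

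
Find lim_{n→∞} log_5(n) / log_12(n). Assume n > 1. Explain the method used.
lim = ln(12) / ln(5) = log_5(12)

Change of base: log_5(n) = ln n / ln 5 and log_12(n) = ln n / ln 12. The ratio is (ln n / ln 5) · (ln 12 / ln n) = ln 12 / ln 5, a constant independent of n. So the limit is ln 12 / ln 5 = log_5(12).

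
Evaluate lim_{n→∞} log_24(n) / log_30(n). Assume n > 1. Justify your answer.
lim = ln(30) / ln(24) = log_24(30)

Change of base: log_24(n) = ln n / ln 24 and log_30(n) = ln n / ln 30. The ratio is (ln n / ln 24) · (ln 30 / ln n) = ln 30 / ln 24, a constant independent of n. So the limit is ln 30 / ln 24 = log_24(30).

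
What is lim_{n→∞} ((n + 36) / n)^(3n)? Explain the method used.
lim = e^108

Rewrite as (1 + 36/n)^(3n). By the standard limit (1 + x/n)^n → e^x, we have (1 + 36/n)^n → e^36, and raising to the 3rd power gives e^108.
More precisely, ln[(1 + 36/n)^(3n)] = 3n · ln(1 + 36/n) = 3n · (36/n + O(1/n^2)) = 108 + O(1/n) → 108.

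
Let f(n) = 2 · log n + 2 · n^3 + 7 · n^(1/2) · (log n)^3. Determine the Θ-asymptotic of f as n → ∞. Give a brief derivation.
f(n) ∈ Θ(n^3)

Compare the terms by growth order. For large n, n^a · (log n)^b dominates n^a' · (log n)^b' iff a > a', or (a = a' and b > b'). Ranking the 3 terms shows the dominant one is 2 · n^3. Hence f(n) ∈ Θ(n^3).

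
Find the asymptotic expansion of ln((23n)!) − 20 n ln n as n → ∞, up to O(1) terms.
ln((23n)!) − 20 n ln n = 3 n ln n + 23(ln 23 − 1) n + (1/2) ln(2π·23n) + O(1/n)

Stirling: ln((23n)!) = 23n ln(23n) − 23n + (1/2) ln(2π·23n) + O(1/n).
Expand 23n ln(23n) = 23n (ln n + ln 23) = 23n ln n + 23n ln 23.
Subtract 20n ln n: leading term is (23 − 20) n ln n = 3 n ln n. The next term is 23n ln 23 − 23n = 23(ln 23 − 1) n. Then the (1/2) ln(2π·23n) correction.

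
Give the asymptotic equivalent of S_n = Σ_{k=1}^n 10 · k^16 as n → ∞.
S_n ~ 10 · n^17 / 17

By integral comparison (Euler-Maclaurin), Σ_{k=1}^n 10 · k^16 = 10 · ∫_0^n x^16 dx + O(n^16) = 10 · n^17/17 + O(n^16). (Equivalently, Faulhaber's formula gives the same leading term.)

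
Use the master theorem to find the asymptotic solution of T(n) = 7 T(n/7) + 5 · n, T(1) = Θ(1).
T(n) = Θ(n log n)

log_7 7 = 1, and f(n) = 5 · n = Θ(n^(log_7 7)). This is Case 2 of the master theorem: T(n) = Θ(f(n) · log n) = Θ(n log n).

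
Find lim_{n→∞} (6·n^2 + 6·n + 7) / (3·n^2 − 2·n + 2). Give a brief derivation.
lim = 6/3 = 2

For large n the leading n^2 terms dominate both numerator and denominator. Dividing top and bottom by n^2, every other term tends to 0, leaving 6/3 = 2.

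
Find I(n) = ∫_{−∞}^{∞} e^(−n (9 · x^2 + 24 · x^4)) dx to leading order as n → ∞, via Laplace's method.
I(n) ~ sqrt(π/(9n))

φ(x) = 9 · x^2 + 24 · x^4 has its unique global minimum at x* = 0 (since φ'(x) = 18x + 96x^3 = 0 only at x = 0 for real x with both coefficients positive, and φ → ∞ as |x| → ∞). At x* = 0, φ(0) = 0 and φ''(0) = 18. Laplace's method then gives
  I(n) ~ sqrt(2π / (n · φ''(0))) · e^(−n φ(0)) = sqrt(2π / (18n)) = sqrt(π/(9n)).
The 24 · x^4 term contributes only at subleading order (an O(1/n) relative correction).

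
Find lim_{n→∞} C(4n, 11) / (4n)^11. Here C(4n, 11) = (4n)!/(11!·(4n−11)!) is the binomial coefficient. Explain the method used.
lim = 1/11! = 1/39916800

With N = 4n → ∞: C(N, 11) / N^11 = [N(N−1)…(N−10)] / (11! · N^11) = (1/11!) · 1 · (1 − 1/(4n)) · … · (1 − 10/(4n)). Each factor → 1 as N → ∞, so the limit is 1/11! = 1/39916800.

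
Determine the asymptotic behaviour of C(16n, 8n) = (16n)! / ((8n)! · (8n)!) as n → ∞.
C(16n, 8n) ~ (4)^(8n) · sqrt(1/(π·8n))

Write N = 8n. Apply Stirling to each factorial:
  (2N)! ~ sqrt(2π·2N) · (2N/e)^(2N),
  N! ~ sqrt(2π N) · (N/e)^N,
  (1N)! ~ sqrt(2π·1N) · (1N/e)^(1N).
The exponential factors combine to (2N)^(2N) / (N^N · (1N)^(1N)) = 2^(2N)/1^(1N) = (2^2/1^1)^N = (4)^N.
The square-root prefactors combine to sqrt(2π·2N) / (sqrt(2π N)·sqrt(2π·1N)) = sqrt(2 / (2π·1·N)) = sqrt(1/(π·8n)).
Substituting N = 8n: C(16n, 8n) ~ (4)^(8n) · sqrt(1/(π·8n)).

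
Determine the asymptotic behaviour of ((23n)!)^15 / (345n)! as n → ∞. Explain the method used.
((23n)!)^15/(345n)! ~ ((2π·23n)^(14/2) / sqrt(15)) · 15^(−15·23n)  →  0

Write N = 23n. Stirling: N! ~ sqrt(2π N)(N/e)^N and (15N)! ~ sqrt(2π·15N)·(15N/e)^(15N).
  (N!)^15/(15N)! ~ (2π N)^(15/2) (N/e)^(15N) / [sqrt(2π·15N) (15N/e)^(15N)]
     = (2π N)^(15/2) / sqrt(2π·15N) · (N/(15N))^(15N)
     = (2π N)^((15−1)/2) / sqrt(15) · 15^(−15N).
Since 15^15 > 1, the factor 15^(−15N) decays exponentially, so the ratio → 0. Substituting N = 23n gives the stated form.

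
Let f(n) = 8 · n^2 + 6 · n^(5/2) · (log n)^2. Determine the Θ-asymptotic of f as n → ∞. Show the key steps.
f(n) ∈ Θ(n^(5/2) · (log n)^2)

Compare the terms by growth order. For large n, n^a · (log n)^b dominates n^a' · (log n)^b' iff a > a', or (a = a' and b > b'). Ranking the 2 terms shows the dominant one is 6 · n^(5/2) · (log n)^2. Hence f(n) ∈ Θ(n^(5/2) · (log n)^2).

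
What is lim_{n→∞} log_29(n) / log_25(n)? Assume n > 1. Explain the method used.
lim = ln(25) / ln(29) = log_29(25)

Change of base: log_29(n) = ln n / ln 29 and log_25(n) = ln n / ln 25. The ratio is (ln n / ln 29) · (ln 25 / ln n) = ln 25 / ln 29, a constant independent of n. So the limit is ln 25 / ln 29 = log_29(25).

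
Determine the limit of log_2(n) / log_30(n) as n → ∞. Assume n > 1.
lim = ln(30) / ln(2) = log_2(30)

Change of base: log_2(n) = ln n / ln 2 and log_30(n) = ln n / ln 30. The ratio is (ln n / ln 2) · (ln 30 / ln n) = ln 30 / ln 2, a constant independent of n. So the limit is ln 30 / ln 2 = log_2(30).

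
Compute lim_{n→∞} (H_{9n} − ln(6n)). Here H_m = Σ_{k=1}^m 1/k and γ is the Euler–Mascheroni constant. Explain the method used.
lim = ln(3/2) + γ

By Euler-Maclaurin, H_m = ln m + γ + O(1/m). So
  H_{9n} − ln(6n) = ln(9n) + γ − ln(6n) + O(1/n)
                       = ln(9/6) + γ + O(1/n).
Hence the limit is ln(9/6) + γ (= ln(3/2)).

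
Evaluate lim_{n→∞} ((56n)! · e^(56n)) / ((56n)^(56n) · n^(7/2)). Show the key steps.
lim = 0

Stirling: (56n)! ~ sqrt(2π·56n) · (56n/e)^(56n). Hence
  (56n)! · e^(56n) / (56n)^(56n) ~ sqrt(2π·56n).
Dividing by n^(7/2): sqrt(2π·56n) / n^(7/2) = sqrt(2π·56) · n^((1−7)/2), so the expression behaves like sqrt(2π·56) · n^((1−7)/2) → 0.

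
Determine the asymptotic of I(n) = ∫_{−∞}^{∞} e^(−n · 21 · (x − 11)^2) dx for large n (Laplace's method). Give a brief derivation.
I(n) = sqrt(π/(21n))

Here φ(x) = 21 · (x − 11)^2 has its unique minimum at x* = 11 with φ(x*) = 0 and φ''(x*) = 42. Laplace's method gives
  I(n) ~ e^(−n φ(x*)) · sqrt(2π / (n · φ''(x*))) = sqrt(2π / (42n)) = sqrt(π/(21n)).
This is exact: substituting u = (x − 11)·sqrt(21n) gives I(n) = (1/sqrt(21n)) ∫_{−∞}^{∞} e^(−u^2) du = sqrt(π/(21n)).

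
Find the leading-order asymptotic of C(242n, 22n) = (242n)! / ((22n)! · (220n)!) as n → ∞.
C(242n, 22n) ~ (285311670611/10000000000)^(22n) · sqrt(11/(20π·22n))

Write N = 22n. Apply Stirling to each factorial:
  (11N)! ~ sqrt(2π·11N) · (11N/e)^(11N),
  N! ~ sqrt(2π N) · (N/e)^N,
  (10N)! ~ sqrt(2π·10N) · (10N/e)^(10N).
The exponential factors combine to (11N)^(11N) / (N^N · (10N)^(10N)) = 11^(11N)/10^(10N) = (11^11/10^10)^N = (285311670611/10000000000)^N.
The square-root prefactors combine to sqrt(2π·11N) / (sqrt(2π N)·sqrt(2π·10N)) = sqrt(11 / (2π·10·N)) = sqrt(11/(20π·22n)).
Substituting N = 22n: C(242n, 22n) ~ (285311670611/10000000000)^(22n) · sqrt(11/(20π·22n)).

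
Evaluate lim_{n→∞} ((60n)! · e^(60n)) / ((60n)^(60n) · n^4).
lim = 0

Stirling: (60n)! ~ sqrt(2π·60n) · (60n/e)^(60n). Hence
  (60n)! · e^(60n) / (60n)^(60n) ~ sqrt(2π·60n).
Dividing by n^4: sqrt(2π·60n) / n^4 = sqrt(2π·60) · n^((1−8)/2), so the expression behaves like sqrt(2π·60) · n^((1−8)/2) → 0.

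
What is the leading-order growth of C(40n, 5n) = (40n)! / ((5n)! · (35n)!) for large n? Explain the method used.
C(40n, 5n) ~ (16777216/823543)^(5n) · sqrt(4/(7π·5n))

Write N = 5n. Apply Stirling to each factorial:
  (8N)! ~ sqrt(2π·8N) · (8N/e)^(8N),
  N! ~ sqrt(2π N) · (N/e)^N,
  (7N)! ~ sqrt(2π·7N) · (7N/e)^(7N).
The exponential factors combine to (8N)^(8N) / (N^N · (7N)^(7N)) = 8^(8N)/7^(7N) = (8^8/7^7)^N = (16777216/823543)^N.
The square-root prefactors combine to sqrt(2π·8N) / (sqrt(2π N)·sqrt(2π·7N)) = sqrt(8 / (2π·7·N)) = sqrt(4/(7π·5n)).
Substituting N = 5n: C(40n, 5n) ~ (16777216/823543)^(5n) · sqrt(4/(7π·5n)).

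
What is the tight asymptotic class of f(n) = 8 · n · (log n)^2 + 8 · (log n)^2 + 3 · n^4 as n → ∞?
f(n) ∈ Θ(n^4)

Compare the terms by growth order. For large n, n^a · (log n)^b dominates n^a' · (log n)^b' iff a > a', or (a = a' and b > b'). Ranking the 3 terms shows the dominant one is 3 · n^4. Hence f(n) ∈ Θ(n^4).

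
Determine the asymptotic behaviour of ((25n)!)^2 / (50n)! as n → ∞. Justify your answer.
((25n)!)^2/(50n)! ~ ((2π·25n)^(1/2) / sqrt(2)) · 2^(−2·25n)  →  0

Write N = 25n. Stirling: N! ~ sqrt(2π N)(N/e)^N and (2N)! ~ sqrt(2π·2N)·(2N/e)^(2N).
  (N!)^2/(2N)! ~ (2π N)^(2/2) (N/e)^(2N) / [sqrt(2π·2N) (2N/e)^(2N)]
     = (2π N)^(2/2) / sqrt(2π·2N) · (N/(2N))^(2N)
     = (2π N)^((2−1)/2) / sqrt(2) · 2^(−2N).
Since 2^2 > 1, the factor 2^(−2N) decays exponentially, so the ratio → 0. Substituting N = 25n gives the stated form.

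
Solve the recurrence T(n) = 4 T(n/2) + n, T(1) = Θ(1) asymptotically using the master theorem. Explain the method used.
T(n) = Θ(n^2)

Master theorem: compare f(n) = n to n^(log_2 4) where log_2 4 = 2. Since 1 < log_2 4, we have f(n) = O(n^(log_2 4 − ε)) for some ε > 0 — Case 1. Hence T(n) = Θ(n^(log_2 4)) = Θ(n^2).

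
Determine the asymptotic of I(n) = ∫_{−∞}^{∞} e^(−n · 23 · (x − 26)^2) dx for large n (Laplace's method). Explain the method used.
I(n) = sqrt(π/(23n))

Here φ(x) = 23 · (x − 26)^2 has its unique minimum at x* = 26 with φ(x*) = 0 and φ''(x*) = 46. Laplace's method gives
  I(n) ~ e^(−n φ(x*)) · sqrt(2π / (n · φ''(x*))) = sqrt(2π / (46n)) = sqrt(π/(23n)).
This is exact: substituting u = (x − 26)·sqrt(23n) gives I(n) = (1/sqrt(23n)) ∫_{−∞}^{∞} e^(−u^2) du = sqrt(π/(23n)).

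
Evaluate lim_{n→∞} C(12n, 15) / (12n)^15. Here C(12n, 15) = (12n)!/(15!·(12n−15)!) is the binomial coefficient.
lim = 1/15! = 1/1307674368000

With N = 12n → ∞: C(N, 15) / N^15 = [N(N−1)…(N−14)] / (15! · N^15) = (1/15!) · 1 · (1 − 1/(12n)) · … · (1 − 14/(12n)). Each factor → 1 as N → ∞, so the limit is 1/15! = 1/1307674368000.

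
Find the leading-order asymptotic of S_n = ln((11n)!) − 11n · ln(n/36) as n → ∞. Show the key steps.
S_n ~ 11n · (ln 396 − 1) + O(ln n)

Stirling: ln((11n)!) = 11n ln(11n) − 11n + O(ln n).
  S_n = 11n ln(11n) − 11n − 11n ln(n/36) + O(ln n)
      = 11n ln(11n) − 11n ln n + 11n ln 36 − 11n + O(ln n)
      = 11n ln 11 + 11n ln 36 − 11n + O(ln n)
      = 11n (ln 396 − 1) + O(ln n).
Numerically ln(396) − 1 ≈ 4.9814.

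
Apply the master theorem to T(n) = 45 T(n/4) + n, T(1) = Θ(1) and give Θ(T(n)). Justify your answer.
T(n) = Θ(n^(log_4 45))

Master theorem: compare f(n) = n to n^(log_4 45) where log_4 45 ≈ 2.746. Since 1 < log_4 45, we have f(n) = O(n^(log_4 45 − ε)) for some ε > 0 — Case 1. Hence T(n) = Θ(n^(log_4 45)).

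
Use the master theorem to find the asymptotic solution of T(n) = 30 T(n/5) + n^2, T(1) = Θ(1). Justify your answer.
T(n) = Θ(n^(log_5 30))

Master theorem: compare f(n) = n^2 to n^(log_5 30) where log_5 30 ≈ 2.113. Since 2 < log_5 30, we have f(n) = O(n^(log_5 30 − ε)) for some ε > 0 — Case 1. Hence T(n) = Θ(n^(log_5 30)).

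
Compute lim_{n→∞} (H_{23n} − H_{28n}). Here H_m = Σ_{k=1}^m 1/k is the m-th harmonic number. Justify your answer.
lim = ln(23/28)

Euler-Maclaurin gives H_m = ln m + γ + 1/(2m) + O(1/m^2). The γ and O(1/m) terms cancel in the difference:
  H_{23n} − H_{28n} = ln(23n) − ln(28n) + O(1/n) = ln(23/28) + O(1/n).
Hence the limit is ln(23/28).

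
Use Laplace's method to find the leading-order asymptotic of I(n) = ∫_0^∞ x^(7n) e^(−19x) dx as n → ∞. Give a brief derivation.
I(n) ~ (sqrt(2π·7n) / 19) · (7n/(19e))^(7n)

Write the integrand as exp(7n ln x − 19x) and set f(x) = 7n ln x − 19x. Then f'(x) = 7n/x − 19 = 0 at x* = 7n/19, and f''(x*) = −7n/x*^2 = −19^2/(7n). Laplace's method (interior maximum) gives
  I(n) ~ e^(f(x*)) · sqrt(2π / |f''(x*)|)
        = exp(7n ln(7n/19) − 7n) · sqrt(2π · 7n / 19^2)
        = (7n/19)^(7n) e^(−7n) · sqrt(2π·7n) / 19
        = (sqrt(2π·7n) / 19) · (7n/(19e))^(7n).
This matches Γ(7n+1)/19^(7n+1) with Stirling applied to Γ.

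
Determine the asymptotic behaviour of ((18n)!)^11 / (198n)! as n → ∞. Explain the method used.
((18n)!)^11/(198n)! ~ ((2π·18n)^(10/2) / sqrt(11)) · 11^(−11·18n)  →  0

Write N = 18n. Stirling: N! ~ sqrt(2π N)(N/e)^N and (11N)! ~ sqrt(2π·11N)·(11N/e)^(11N).
  (N!)^11/(11N)! ~ (2π N)^(11/2) (N/e)^(11N) / [sqrt(2π·11N) (11N/e)^(11N)]
     = (2π N)^(11/2) / sqrt(2π·11N) · (N/(11N))^(11N)
     = (2π N)^((11−1)/2) / sqrt(11) · 11^(−11N).
Since 11^11 > 1, the factor 11^(−11N) decays exponentially, so the ratio → 0. Substituting N = 18n gives the stated form.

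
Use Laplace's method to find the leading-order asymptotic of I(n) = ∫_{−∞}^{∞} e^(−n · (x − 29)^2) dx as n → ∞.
I(n) = sqrt(π/n)

Here φ(x) = (x − 29)^2 has its unique minimum at x* = 29 with φ(x*) = 0 and φ''(x*) = 2. Laplace's method gives
  I(n) ~ e^(−n φ(x*)) · sqrt(2π / (n · φ''(x*))) = sqrt(2π / (2n)) = sqrt(π/n).
This is exact: substituting u = (x − 29)·sqrt(n) gives I(n) = (1/sqrt(n)) ∫_{−∞}^{∞} e^(−u^2) du = sqrt(π/n).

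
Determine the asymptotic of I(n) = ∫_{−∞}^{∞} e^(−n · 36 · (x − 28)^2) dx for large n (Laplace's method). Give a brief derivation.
I(n) = sqrt(π/(36n))

Here φ(x) = 36 · (x − 28)^2 has its unique minimum at x* = 28 with φ(x*) = 0 and φ''(x*) = 72. Laplace's method gives
  I(n) ~ e^(−n φ(x*)) · sqrt(2π / (n · φ''(x*))) = sqrt(2π / (72n)) = sqrt(π/(36n)).
This is exact: substituting u = (x − 28)·sqrt(36n) gives I(n) = (1/sqrt(36n)) ∫_{−∞}^{∞} e^(−u^2) du = sqrt(π/(36n)).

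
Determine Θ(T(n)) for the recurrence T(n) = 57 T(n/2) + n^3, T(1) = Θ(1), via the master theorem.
T(n) = Θ(n^(log_2 57))

Master theorem: compare f(n) = n^3 to n^(log_2 57) where log_2 57 ≈ 5.833. Since 3 < log_2 57, we have f(n) = O(n^(log_2 57 − ε)) for some ε > 0 — Case 1. Hence T(n) = Θ(n^(log_2 57)).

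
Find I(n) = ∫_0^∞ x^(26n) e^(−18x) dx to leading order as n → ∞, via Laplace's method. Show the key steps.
I(n) ~ (sqrt(2π·26n) / 18) · (26n/(18e))^(26n)

Write the integrand as exp(26n ln x − 18x) and set f(x) = 26n ln x − 18x. Then f'(x) = 26n/x − 18 = 0 at x* = 26n/18, and f''(x*) = −26n/x*^2 = −18^2/(26n). Laplace's method (interior maximum) gives
  I(n) ~ e^(f(x*)) · sqrt(2π / |f''(x*)|)
        = exp(26n ln(26n/18) − 26n) · sqrt(2π · 26n / 18^2)
        = (26n/18)^(26n) e^(−26n) · sqrt(2π·26n) / 18
        = (sqrt(2π·26n) / 18) · (26n/(18e))^(26n).
This matches Γ(26n+1)/18^(26n+1) with Stirling applied to Γ.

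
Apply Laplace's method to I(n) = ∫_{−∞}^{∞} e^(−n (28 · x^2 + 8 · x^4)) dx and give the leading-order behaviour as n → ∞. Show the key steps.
I(n) ~ sqrt(π/(28n))

φ(x) = 28 · x^2 + 8 · x^4 has its unique global minimum at x* = 0 (since φ'(x) = 56x + 32x^3 = 0 only at x = 0 for real x with both coefficients positive, and φ → ∞ as |x| → ∞). At x* = 0, φ(0) = 0 and φ''(0) = 56. Laplace's method then gives
  I(n) ~ sqrt(2π / (n · φ''(0))) · e^(−n φ(0)) = sqrt(2π / (56n)) = sqrt(π/(28n)).
The 8 · x^4 term contributes only at subleading order (an O(1/n) relative correction).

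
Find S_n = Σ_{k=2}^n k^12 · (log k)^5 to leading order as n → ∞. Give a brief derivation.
S_n ~ n^13 · (log n)^5 / 13

By integral comparison, S_n = ∫_1^n x^12 · (log x)^5 dx + O(n^12 · (log n)^5). For the integral, the leading term of ∫_1^n x^12 (log x)^5 dx is n^13/13 · (log n)^5 (by repeated integration by parts; each step lowers the log-exponent and produces a relatively O(1/log n) correction). Hence S_n ~ n^13 · (log n)^5 / 13.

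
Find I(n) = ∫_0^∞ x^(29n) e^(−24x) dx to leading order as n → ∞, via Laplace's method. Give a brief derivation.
I(n) ~ (sqrt(2π·29n) / 24) · (29n/(24e))^(29n)

Write the integrand as exp(29n ln x − 24x) and set f(x) = 29n ln x − 24x. Then f'(x) = 29n/x − 24 = 0 at x* = 29n/24, and f''(x*) = −29n/x*^2 = −24^2/(29n). Laplace's method (interior maximum) gives
  I(n) ~ e^(f(x*)) · sqrt(2π / |f''(x*)|)
        = exp(29n ln(29n/24) − 29n) · sqrt(2π · 29n / 24^2)
        = (29n/24)^(29n) e^(−29n) · sqrt(2π·29n) / 24
        = (sqrt(2π·29n) / 24) · (29n/(24e))^(29n).
This matches Γ(29n+1)/24^(29n+1) with Stirling applied to Γ.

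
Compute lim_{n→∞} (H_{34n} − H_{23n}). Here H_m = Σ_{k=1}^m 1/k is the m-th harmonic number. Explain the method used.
lim = ln(34/23)

Euler-Maclaurin gives H_m = ln m + γ + 1/(2m) + O(1/m^2). The γ and O(1/m) terms cancel in the difference:
  H_{34n} − H_{23n} = ln(34n) − ln(23n) + O(1/n) = ln(34/23) + O(1/n).
Hence the limit is ln(34/23).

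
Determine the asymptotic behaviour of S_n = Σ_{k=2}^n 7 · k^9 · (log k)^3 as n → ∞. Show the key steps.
S_n ~ 7 · n^10 · (log n)^3 / 10

By integral comparison, S_n = ∫_1^n 7 · x^9 · (log x)^3 dx + O(n^9 · (log n)^3). For the integral, the leading term of ∫_1^n x^9 (log x)^3 dx is n^10/10 · (log n)^3 (by repeated integration by parts; each step lowers the log-exponent and produces a relatively O(1/log n) correction). Hence S_n ~ 7 · n^10 · (log n)^3 / 10.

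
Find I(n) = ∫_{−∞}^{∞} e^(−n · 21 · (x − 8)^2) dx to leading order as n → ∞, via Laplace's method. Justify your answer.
I(n) = sqrt(π/(21n))

Here φ(x) = 21 · (x − 8)^2 has its unique minimum at x* = 8 with φ(x*) = 0 and φ''(x*) = 42. Laplace's method gives
  I(n) ~ e^(−n φ(x*)) · sqrt(2π / (n · φ''(x*))) = sqrt(2π / (42n)) = sqrt(π/(21n)).
This is exact: substituting u = (x − 8)·sqrt(21n) gives I(n) = (1/sqrt(21n)) ∫_{−∞}^{∞} e^(−u^2) du = sqrt(π/(21n)).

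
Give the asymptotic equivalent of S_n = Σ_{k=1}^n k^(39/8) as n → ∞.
S_n ~ (8/47) · n^(47/8)

Integral comparison: Σ_{k=1}^n k^(39/8) = ∫_0^n x^(39/8) dx + O(n^(39/8)). The integral is n^(1 + 39/8) / (1 + 39/8) = n^((39+8)/8) / ((39+8)/8) = (8/47) · n^(47/8).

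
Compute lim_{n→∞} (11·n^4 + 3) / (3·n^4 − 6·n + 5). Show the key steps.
lim = 11/3

For large n the leading n^4 terms dominate both numerator and denominator. Dividing top and bottom by n^4, every other term tends to 0, leaving 11/3.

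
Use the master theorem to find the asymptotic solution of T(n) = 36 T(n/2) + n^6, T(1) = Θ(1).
T(n) = Θ(n^6)

log_2 36 ≈ 5.170. f(n) = n^6 dominates n^(log_2 36) since 6 > 5.170, and the regularity condition a·f(n/b) = 36·(n/2)^6 = (36/64)·n^6 ≤ c·f(n) holds with c = 36/64 ≈ 0.562 < 1. So this is Case 3: T(n) = Θ(f(n)) = Θ(n^6).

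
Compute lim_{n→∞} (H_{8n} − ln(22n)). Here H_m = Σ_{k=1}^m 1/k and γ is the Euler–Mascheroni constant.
lim = ln(4/11) + γ

By Euler-Maclaurin, H_m = ln m + γ + O(1/m). So
  H_{8n} − ln(22n) = ln(8n) + γ − ln(22n) + O(1/n)
                       = ln(8/22) + γ + O(1/n).
Hence the limit is ln(8/22) + γ (= ln(4/11)).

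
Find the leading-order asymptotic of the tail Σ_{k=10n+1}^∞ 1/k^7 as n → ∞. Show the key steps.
Σ_{k>10n} 1/k^7 ~ 1/(6 · (10n)^6)

Compare to the integral: ∫_{10n}^∞ x^(−7) dx = [−x^(−6)/6]_{10n}^∞ = 1/((7−1)·(10n)^6). Euler-Maclaurin then gives
  Σ_{k>10n} 1/k^7 = ∫_{10n}^∞ dx/x^7 − 1/(2·(10n)^7) + O(1/(10n)^8).
(Equivalently this is ζ(7) − Σ_{k≤10n} 1/k^7.)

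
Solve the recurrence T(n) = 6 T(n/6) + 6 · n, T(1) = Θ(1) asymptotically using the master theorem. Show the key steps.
T(n) = Θ(n log n)

log_6 6 = 1, and f(n) = 6 · n = Θ(n^(log_6 6)). This is Case 2 of the master theorem: T(n) = Θ(f(n) · log n) = Θ(n log n).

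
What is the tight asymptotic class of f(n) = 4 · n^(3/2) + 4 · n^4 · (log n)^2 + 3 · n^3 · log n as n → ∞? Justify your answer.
f(n) ∈ Θ(n^4 · (log n)^2)

Compare the terms by growth order. For large n, n^a · (log n)^b dominates n^a' · (log n)^b' iff a > a', or (a = a' and b > b'). Ranking the 3 terms shows the dominant one is 4 · n^4 · (log n)^2. Hence f(n) ∈ Θ(n^4 · (log n)^2).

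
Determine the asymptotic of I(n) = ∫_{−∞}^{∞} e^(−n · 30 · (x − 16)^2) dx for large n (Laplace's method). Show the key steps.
I(n) = sqrt(π/(30n))

Here φ(x) = 30 · (x − 16)^2 has its unique minimum at x* = 16 with φ(x*) = 0 and φ''(x*) = 60. Laplace's method gives
  I(n) ~ e^(−n φ(x*)) · sqrt(2π / (n · φ''(x*))) = sqrt(2π / (60n)) = sqrt(π/(30n)).
This is exact: substituting u = (x − 16)·sqrt(30n) gives I(n) = (1/sqrt(30n)) ∫_{−∞}^{∞} e^(−u^2) du = sqrt(π/(30n)).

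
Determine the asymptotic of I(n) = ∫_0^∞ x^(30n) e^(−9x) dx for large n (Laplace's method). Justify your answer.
I(n) ~ (sqrt(2π·30n) / 9) · (30n/(9e))^(30n)

Write the integrand as exp(30n ln x − 9x) and set f(x) = 30n ln x − 9x. Then f'(x) = 30n/x − 9 = 0 at x* = 30n/9, and f''(x*) = −30n/x*^2 = −9^2/(30n). Laplace's method (interior maximum) gives
  I(n) ~ e^(f(x*)) · sqrt(2π / |f''(x*)|)
        = exp(30n ln(30n/9) − 30n) · sqrt(2π · 30n / 9^2)
        = (30n/9)^(30n) e^(−30n) · sqrt(2π·30n) / 9
        = (sqrt(2π·30n) / 9) · (30n/(9e))^(30n).
This matches Γ(30n+1)/9^(30n+1) with Stirling applied to Γ.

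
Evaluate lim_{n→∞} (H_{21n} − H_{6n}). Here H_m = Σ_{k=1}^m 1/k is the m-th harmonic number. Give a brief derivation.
lim = ln(21/6) = ln(7/2)

Euler-Maclaurin gives H_m = ln m + γ + 1/(2m) + O(1/m^2). The γ and O(1/m) terms cancel in the difference:
  H_{21n} − H_{6n} = ln(21n) − ln(6n) + O(1/n) = ln(21/6) + O(1/n).
Hence the limit is ln(21/6) = ln(7/2).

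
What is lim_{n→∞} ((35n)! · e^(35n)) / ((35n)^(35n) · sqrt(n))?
lim = sqrt(2π·35)

Stirling: (35n)! ~ sqrt(2π·35n) · (35n/e)^(35n). Hence
  (35n)! · e^(35n) / (35n)^(35n) ~ sqrt(2π·35n).
Dividing by sqrt(n): sqrt(2π·35n) / sqrt(n) = sqrt(2π·35) · n^((1−1)/2), so the limit is sqrt(2π·35).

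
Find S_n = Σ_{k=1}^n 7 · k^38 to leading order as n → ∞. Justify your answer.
S_n ~ 7 · n^39 / 39

By integral comparison (Euler-Maclaurin), Σ_{k=1}^n 7 · k^38 = 7 · ∫_0^n x^38 dx + O(n^38) = 7 · n^39/39 + O(n^38). (Equivalently, Faulhaber's formula gives the same leading term.)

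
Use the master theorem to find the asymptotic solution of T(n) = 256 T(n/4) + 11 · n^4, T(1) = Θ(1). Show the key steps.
T(n) = Θ(n^4 log n)

log_4 256 = 4, and f(n) = 11 · n^4 = Θ(n^(log_4 256)). This is Case 2 of the master theorem: T(n) = Θ(f(n) · log n) = Θ(n^4 log n).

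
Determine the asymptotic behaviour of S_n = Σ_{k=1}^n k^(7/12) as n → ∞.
S_n ~ (12/19) · n^(19/12)

Integral comparison: Σ_{k=1}^n k^(7/12) = ∫_0^n x^(7/12) dx + O(n^(7/12)). The integral is n^(1 + 7/12) / (1 + 7/12) = n^((7+12)/12) / ((7+12)/12) = (12/19) · n^(19/12).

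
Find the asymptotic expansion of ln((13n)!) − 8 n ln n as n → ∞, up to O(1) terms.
ln((13n)!) − 8 n ln n = 5 n ln n + 13(ln 13 − 1) n + (1/2) ln(2π·13n) + O(1/n)

Stirling: ln((13n)!) = 13n ln(13n) − 13n + (1/2) ln(2π·13n) + O(1/n).
Expand 13n ln(13n) = 13n (ln n + ln 13) = 13n ln n + 13n ln 13.
Subtract 8n ln n: leading term is (13 − 8) n ln n = 5 n ln n. The next term is 13n ln 13 − 13n = 13(ln 13 − 1) n. Then the (1/2) ln(2π·13n) correction.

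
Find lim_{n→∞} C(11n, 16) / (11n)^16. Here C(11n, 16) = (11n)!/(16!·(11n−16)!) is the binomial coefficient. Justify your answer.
lim = 1/16! = 1/20922789888000

With N = 11n → ∞: C(N, 16) / N^16 = [N(N−1)…(N−15)] / (16! · N^16) = (1/16!) · 1 · (1 − 1/(11n)) · … · (1 − 15/(11n)). Each factor → 1 as N → ∞, so the limit is 1/16! = 1/20922789888000.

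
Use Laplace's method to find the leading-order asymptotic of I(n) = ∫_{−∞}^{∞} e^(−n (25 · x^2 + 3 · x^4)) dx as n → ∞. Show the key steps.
I(n) ~ sqrt(π/(25n))

φ(x) = 25 · x^2 + 3 · x^4 has its unique global minimum at x* = 0 (since φ'(x) = 50x + 12x^3 = 0 only at x = 0 for real x with both coefficients positive, and φ → ∞ as |x| → ∞). At x* = 0, φ(0) = 0 and φ''(0) = 50. Laplace's method then gives
  I(n) ~ sqrt(2π / (n · φ''(0))) · e^(−n φ(0)) = sqrt(2π / (50n)) = sqrt(π/(25n)).
The 3 · x^4 term contributes only at subleading order (an O(1/n) relative correction).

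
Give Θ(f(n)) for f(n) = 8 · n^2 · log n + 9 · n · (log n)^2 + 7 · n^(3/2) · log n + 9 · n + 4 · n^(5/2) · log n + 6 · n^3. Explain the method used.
f(n) ∈ Θ(n^3)

Compare the terms by growth order. For large n, n^a · (log n)^b dominates n^a' · (log n)^b' iff a > a', or (a = a' and b > b'). Ranking the 6 terms shows the dominant one is 6 · n^3. Hence f(n) ∈ Θ(n^3).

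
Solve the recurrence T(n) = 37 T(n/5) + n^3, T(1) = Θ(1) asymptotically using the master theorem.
T(n) = Θ(n^3)

log_5 37 ≈ 2.244. f(n) = n^3 dominates n^(log_5 37) since 3 > 2.244, and the regularity condition a·f(n/b) = 37·(n/5)^3 = (37/125)·n^3 ≤ c·f(n) holds with c = 37/125 ≈ 0.296 < 1. So this is Case 3: T(n) = Θ(f(n)) = Θ(n^3).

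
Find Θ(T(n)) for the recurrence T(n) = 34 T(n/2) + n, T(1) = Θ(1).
T(n) = Θ(n^(log_2 34))

Master theorem: compare f(n) = n to n^(log_2 34) where log_2 34 ≈ 5.087. Since 1 < log_2 34, we have f(n) = O(n^(log_2 34 − ε)) for some ε > 0 — Case 1. Hence T(n) = Θ(n^(log_2 34)).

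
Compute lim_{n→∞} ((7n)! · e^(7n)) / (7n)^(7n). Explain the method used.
lim = ∞

Stirling: (7n)! ~ sqrt(2π·7n) · (7n/e)^(7n). Hence
  (7n)! · e^(7n) / (7n)^(7n) ~ sqrt(2π·7n) = sqrt(2π·7) · sqrt(n) → ∞.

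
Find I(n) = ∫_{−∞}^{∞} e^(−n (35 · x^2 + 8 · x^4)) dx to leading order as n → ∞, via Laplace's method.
I(n) ~ sqrt(π/(35n))

φ(x) = 35 · x^2 + 8 · x^4 has its unique global minimum at x* = 0 (since φ'(x) = 70x + 32x^3 = 0 only at x = 0 for real x with both coefficients positive, and φ → ∞ as |x| → ∞). At x* = 0, φ(0) = 0 and φ''(0) = 70. Laplace's method then gives
  I(n) ~ sqrt(2π / (n · φ''(0))) · e^(−n φ(0)) = sqrt(2π / (70n)) = sqrt(π/(35n)).
The 8 · x^4 term contributes only at subleading order (an O(1/n) relative correction).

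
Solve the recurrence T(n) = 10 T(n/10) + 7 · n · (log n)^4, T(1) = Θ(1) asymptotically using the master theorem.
T(n) = Θ(n · (log n)^5)

Here log_10 10 = 1 and f(n) = 7 · n · (log n)^4 = Θ(n^(log_10 10) · (log n)^4). This is the extended Case 2 of the master theorem (f matches the critical exponent up to log factors), giving T(n) = Θ(n^(log_10 10) · (log n)^(4+1)) = Θ(n · (log n)^5).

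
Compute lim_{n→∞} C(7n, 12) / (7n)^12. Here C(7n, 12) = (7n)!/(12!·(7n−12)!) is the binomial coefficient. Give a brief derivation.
lim = 1/12! = 1/479001600

With N = 7n → ∞: C(N, 12) / N^12 = [N(N−1)…(N−11)] / (12! · N^12) = (1/12!) · 1 · (1 − 1/(7n)) · … · (1 − 11/(7n)). Each factor → 1 as N → ∞, so the limit is 1/12! = 1/479001600.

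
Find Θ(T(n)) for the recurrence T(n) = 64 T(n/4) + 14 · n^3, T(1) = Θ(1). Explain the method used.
T(n) = Θ(n^3 log n)

log_4 64 = 3, and f(n) = 14 · n^3 = Θ(n^(log_4 64)). This is Case 2 of the master theorem: T(n) = Θ(f(n) · log n) = Θ(n^3 log n).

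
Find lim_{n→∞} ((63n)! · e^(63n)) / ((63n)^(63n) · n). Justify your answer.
lim = 0

Stirling: (63n)! ~ sqrt(2π·63n) · (63n/e)^(63n). Hence
  (63n)! · e^(63n) / (63n)^(63n) ~ sqrt(2π·63n).
Dividing by n: sqrt(2π·63n) / n = sqrt(2π·63) · n^((1−2)/2), so the expression behaves like sqrt(2π·63) · n^((1−2)/2) → 0.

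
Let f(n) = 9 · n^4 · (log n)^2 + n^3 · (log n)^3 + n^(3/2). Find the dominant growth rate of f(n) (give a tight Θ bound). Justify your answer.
f(n) ∈ Θ(n^4 · (log n)^2)

Compare the terms by growth order. For large n, n^a · (log n)^b dominates n^a' · (log n)^b' iff a > a', or (a = a' and b > b'). Ranking the 3 terms shows the dominant one is 9 · n^4 · (log n)^2. Hence f(n) ∈ Θ(n^4 · (log n)^2).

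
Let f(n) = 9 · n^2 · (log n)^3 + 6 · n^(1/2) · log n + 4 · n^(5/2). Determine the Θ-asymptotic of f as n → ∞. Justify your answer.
f(n) ∈ Θ(n^(5/2))

Compare the terms by growth order. For large n, n^a · (log n)^b dominates n^a' · (log n)^b' iff a > a', or (a = a' and b > b'). Ranking the 3 terms shows the dominant one is 4 · n^(5/2). Hence f(n) ∈ Θ(n^(5/2)).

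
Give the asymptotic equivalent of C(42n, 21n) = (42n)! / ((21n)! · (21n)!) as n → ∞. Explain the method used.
C(42n, 21n) ~ (4)^(21n) · sqrt(1/(π·21n))

Write N = 21n. Apply Stirling to each factorial:
  (2N)! ~ sqrt(2π·2N) · (2N/e)^(2N),
  N! ~ sqrt(2π N) · (N/e)^N,
  (1N)! ~ sqrt(2π·1N) · (1N/e)^(1N).
The exponential factors combine to (2N)^(2N) / (N^N · (1N)^(1N)) = 2^(2N)/1^(1N) = (2^2/1^1)^N = (4)^N.
The square-root prefactors combine to sqrt(2π·2N) / (sqrt(2π N)·sqrt(2π·1N)) = sqrt(2 / (2π·1·N)) = sqrt(1/(π·21n)).
Substituting N = 21n: C(42n, 21n) ~ (4)^(21n) · sqrt(1/(π·21n)).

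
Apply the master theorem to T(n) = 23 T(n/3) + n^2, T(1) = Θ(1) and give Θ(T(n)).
T(n) = Θ(n^(log_3 23))

Master theorem: compare f(n) = n^2 to n^(log_3 23) where log_3 23 ≈ 2.854. Since 2 < log_3 23, we have f(n) = O(n^(log_3 23 − ε)) for some ε > 0 — Case 1. Hence T(n) = Θ(n^(log_3 23)).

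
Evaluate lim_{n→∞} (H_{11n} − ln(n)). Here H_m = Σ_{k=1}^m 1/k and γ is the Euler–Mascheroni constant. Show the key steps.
lim = ln 11 + γ

By Euler-Maclaurin, H_m = ln m + γ + O(1/m). So
  H_{11n} − ln(n) = ln(11n) + γ − ln(n) + O(1/n)
                       = ln(11/1) + γ + O(1/n).
Hence the limit is ln(11/1) + γ.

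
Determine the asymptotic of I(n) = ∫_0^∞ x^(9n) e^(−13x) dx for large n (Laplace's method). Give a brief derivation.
I(n) ~ (sqrt(2π·9n) / 13) · (9n/(13e))^(9n)

Write the integrand as exp(9n ln x − 13x) and set f(x) = 9n ln x − 13x. Then f'(x) = 9n/x − 13 = 0 at x* = 9n/13, and f''(x*) = −9n/x*^2 = −13^2/(9n). Laplace's method (interior maximum) gives
  I(n) ~ e^(f(x*)) · sqrt(2π / |f''(x*)|)
        = exp(9n ln(9n/13) − 9n) · sqrt(2π · 9n / 13^2)
        = (9n/13)^(9n) e^(−9n) · sqrt(2π·9n) / 13
        = (sqrt(2π·9n) / 13) · (9n/(13e))^(9n).
This matches Γ(9n+1)/13^(9n+1) with Stirling applied to Γ.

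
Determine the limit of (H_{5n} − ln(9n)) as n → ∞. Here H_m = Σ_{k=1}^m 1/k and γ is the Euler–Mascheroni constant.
lim = ln(5/9) + γ

By Euler-Maclaurin, H_m = ln m + γ + O(1/m). So
  H_{5n} − ln(9n) = ln(5n) + γ − ln(9n) + O(1/n)
                       = ln(5/9) + γ + O(1/n).
Hence the limit is ln(5/9) + γ.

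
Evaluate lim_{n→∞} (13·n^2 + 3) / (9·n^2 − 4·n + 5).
lim = 13/9

For large n the leading n^2 terms dominate both numerator and denominator. Dividing top and bottom by n^2, every other term tends to 0, leaving 13/9.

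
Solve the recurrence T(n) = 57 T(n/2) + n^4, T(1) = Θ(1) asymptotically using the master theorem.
T(n) = Θ(n^(log_2 57))

Master theorem: compare f(n) = n^4 to n^(log_2 57) where log_2 57 ≈ 5.833. Since 4 < log_2 57, we have f(n) = O(n^(log_2 57 − ε)) for some ε > 0 — Case 1. Hence T(n) = Θ(n^(log_2 57)).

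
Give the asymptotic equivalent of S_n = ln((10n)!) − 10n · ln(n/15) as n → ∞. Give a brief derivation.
S_n ~ 10n · (ln 150 − 1) + O(ln n)

Stirling: ln((10n)!) = 10n ln(10n) − 10n + O(ln n).
  S_n = 10n ln(10n) − 10n − 10n ln(n/15) + O(ln n)
      = 10n ln(10n) − 10n ln n + 10n ln 15 − 10n + O(ln n)
      = 10n ln 10 + 10n ln 15 − 10n + O(ln n)
      = 10n (ln 150 − 1) + O(ln n).
Numerically ln(150) − 1 ≈ 4.0106.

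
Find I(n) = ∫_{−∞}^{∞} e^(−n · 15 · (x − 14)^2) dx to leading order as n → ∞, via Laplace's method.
I(n) = sqrt(π/(15n))

Here φ(x) = 15 · (x − 14)^2 has its unique minimum at x* = 14 with φ(x*) = 0 and φ''(x*) = 30. Laplace's method gives
  I(n) ~ e^(−n φ(x*)) · sqrt(2π / (n · φ''(x*))) = sqrt(2π / (30n)) = sqrt(π/(15n)).
This is exact: substituting u = (x − 14)·sqrt(15n) gives I(n) = (1/sqrt(15n)) ∫_{−∞}^{∞} e^(−u^2) du = sqrt(π/(15n)).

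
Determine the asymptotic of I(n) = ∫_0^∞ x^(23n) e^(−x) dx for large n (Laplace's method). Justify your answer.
I(n) ~ sqrt(2π·23n) · (23n/e)^(23n)

Write the integrand as exp(23n ln x − x) and set f(x) = 23n ln x − x. Then f'(x) = 23n/x − 1 = 0 at x* = 23n, and f''(x*) = −23n/x*^2 = −1/(23n). Laplace's method (interior maximum) gives
  I(n) ~ e^(f(x*)) · sqrt(2π / |f''(x*)|)
        = exp(23n ln(23n) − 23n) · sqrt(2π · 23n)
        = (23n)^(23n) e^(−23n) · sqrt(2π·23n)
        = sqrt(2π·23n) · (23n/e)^(23n).
This matches Γ(23n+1) with Stirling applied to Γ.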